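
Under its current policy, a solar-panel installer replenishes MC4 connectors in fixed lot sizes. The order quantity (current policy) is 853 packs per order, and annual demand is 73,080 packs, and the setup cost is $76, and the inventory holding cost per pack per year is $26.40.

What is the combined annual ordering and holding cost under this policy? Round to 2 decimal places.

Ordering: D/Q × S = 73,080/853 × $76 = $6,511.23
Holding:  Q/2 × H = 853/2 × $26.4 = $11,259.60
Total = $6,511.23 + $11,259.60 = $17,770.83

$17,770.83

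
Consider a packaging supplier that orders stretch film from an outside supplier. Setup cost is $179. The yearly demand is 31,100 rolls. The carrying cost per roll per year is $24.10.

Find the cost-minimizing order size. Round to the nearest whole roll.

680 rolls

Q* = √(2·D·S / H) = √(2·31,100·179 / 24.1) = √461,983.4 ≈ 679.69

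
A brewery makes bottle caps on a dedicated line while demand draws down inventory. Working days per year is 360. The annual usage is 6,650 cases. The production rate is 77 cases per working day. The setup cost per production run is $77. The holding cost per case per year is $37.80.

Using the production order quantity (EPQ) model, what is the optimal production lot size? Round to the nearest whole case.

189 cases

d = 6,650/360 = 18.4722 cases/day;  effective holding cost H(1 − d/p) = 37.8·(1 − 18.4722/77) = 28.73182
Q* = √(2DS / H_eff) = √(2·6,650·77 / 28.73182) ≈ 188.79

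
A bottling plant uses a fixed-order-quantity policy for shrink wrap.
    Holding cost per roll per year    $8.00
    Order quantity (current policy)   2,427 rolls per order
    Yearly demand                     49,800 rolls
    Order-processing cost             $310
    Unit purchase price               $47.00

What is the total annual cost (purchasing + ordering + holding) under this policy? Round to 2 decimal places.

$2,356,668.94

Ordering: D/Q × S = 49,800/2,427 × $310 = $6,360.94
Holding:  Q/2 × H = 2,427/2 × $8 = $9,708.00
Purchase cost = D·C = 49,800 × 47 = $2,340,600.00
Total = $6,360.94 + $9,708.00 + $2,340,600.00 = $2,356,668.94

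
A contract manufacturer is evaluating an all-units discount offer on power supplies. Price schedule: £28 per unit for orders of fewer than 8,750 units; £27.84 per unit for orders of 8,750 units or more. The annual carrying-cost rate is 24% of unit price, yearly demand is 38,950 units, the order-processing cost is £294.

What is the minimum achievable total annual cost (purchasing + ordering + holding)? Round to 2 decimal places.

£1,103,005.86

H₁ = 24%×£28 = £6.7200;  H₂ = 24%×£27.84 = £6.6816
EOQ₁ = √(2×38,950×294/6.7200) = 1,846.11  (< 8,750, feasible at tier 1)
EOQ₂ = √(2×38,950×294/6.6816) = 1,851.41  (< 8,750 → use Q = 8,750 at tier-2 price)
TC(tier 1 (EOQ₁), Q≈1,846.1) = £1,103,005.86
TC(tier 2, Q≈8,750.0) = £1,114,908.72
Minimum at tier 1 (EOQ₁): £1,103,005.86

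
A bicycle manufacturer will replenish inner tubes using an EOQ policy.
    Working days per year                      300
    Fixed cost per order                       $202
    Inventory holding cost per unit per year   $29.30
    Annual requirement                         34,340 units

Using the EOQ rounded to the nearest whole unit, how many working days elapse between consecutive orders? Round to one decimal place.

6.0 days

EOQ = √(2DS/H) = √(2 × 34,340 × 202 / 29.3)
    = √(473,493.52) ≈ 688.11 → Q = 688 units
T = Q/D × 300 days = 688/34,340 × 300 = 6.010 days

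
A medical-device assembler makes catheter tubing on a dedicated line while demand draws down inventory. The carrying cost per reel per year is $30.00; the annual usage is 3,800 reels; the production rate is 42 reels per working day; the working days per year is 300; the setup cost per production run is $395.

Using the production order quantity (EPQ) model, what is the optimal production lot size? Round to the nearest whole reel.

379 reels

Daily demand d = 3,800/300 = 12.667; p = 42; 1 − d/p = 0.69841
EPQ = √(2DS / (H(1 − d/p)))
    = √(2 × 3,800 × 395 / (30 × 0.69841)) ≈ 378.52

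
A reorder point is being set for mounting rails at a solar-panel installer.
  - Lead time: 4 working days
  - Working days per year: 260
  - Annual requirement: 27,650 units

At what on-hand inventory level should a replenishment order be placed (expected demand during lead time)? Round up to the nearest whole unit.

426 units

Daily demand d = 27,650 / 260 = 106.346 units/day
Demand during lead time = 106.346 × 4 = 425.38
Reorder point = 425.38 → round up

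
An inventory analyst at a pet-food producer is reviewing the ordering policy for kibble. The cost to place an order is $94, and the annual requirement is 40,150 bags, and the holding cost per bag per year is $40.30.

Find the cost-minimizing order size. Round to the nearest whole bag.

Q* = √(2·D·S / H) = √(2·40,150·94 / 40.3) = √187,300.2 ≈ 432.78

433 bags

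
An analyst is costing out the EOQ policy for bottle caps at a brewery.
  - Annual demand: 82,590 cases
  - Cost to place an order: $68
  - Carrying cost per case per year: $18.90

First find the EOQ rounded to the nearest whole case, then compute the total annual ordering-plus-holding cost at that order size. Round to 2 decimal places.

$14,570.15

Optimal lot size Q* = (2 × 82,590 × $68 / $18.9)^½ ≈ 770.91 → Q = 771 cases
Annual ordering cost = (D/Q)·S = (82,590/771) × 68 = $7,284.20
Annual holding cost  = (Q/2)·H = (771/2) × 18.9 = $7,285.95
Total = $7,284.20 + $7,285.95 = $14,570.15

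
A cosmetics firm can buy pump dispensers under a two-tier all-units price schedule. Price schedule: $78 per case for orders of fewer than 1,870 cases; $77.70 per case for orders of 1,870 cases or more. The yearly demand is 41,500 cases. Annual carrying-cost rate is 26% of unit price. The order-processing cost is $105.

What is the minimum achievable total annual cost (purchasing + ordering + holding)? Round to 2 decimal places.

H₁ = 26%×$78 = $20.2800;  H₂ = 26%×$77.70 = $20.2020
EOQ₁ = √(2×41,500×105/20.2800) = 655.54  (< 1,870, feasible at tier 1)
EOQ₂ = √(2×41,500×105/20.2020) = 656.81  (< 1,870 → use Q = 1,870 at tier-2 price)
TC(tier 1 (EOQ₁), Q≈655.5) = $3,250,294.37
TC(tier 2, Q≈1,870.0) = $3,245,769.08
Minimum at tier 2: $3,245,769.08

$3,245,769.08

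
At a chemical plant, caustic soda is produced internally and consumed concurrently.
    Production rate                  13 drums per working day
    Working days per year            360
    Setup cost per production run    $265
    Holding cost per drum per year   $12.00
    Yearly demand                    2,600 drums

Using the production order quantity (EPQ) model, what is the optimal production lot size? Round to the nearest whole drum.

508 drums

Daily demand d = 2,600/360 = 7.222; p = 13; 1 − d/p = 0.44444
EPQ = √(2DS / (H(1 − d/p)))
    = √(2 × 2,600 × 265 / (12 × 0.44444)) ≈ 508.31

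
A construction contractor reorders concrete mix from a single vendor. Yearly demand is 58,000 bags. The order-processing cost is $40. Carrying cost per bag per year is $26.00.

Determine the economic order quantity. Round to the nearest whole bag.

EOQ = √(2DS/H) = √(2 × 58,000 × 40 / 26)
    = √(178,461.54) ≈ 422.45

422 bags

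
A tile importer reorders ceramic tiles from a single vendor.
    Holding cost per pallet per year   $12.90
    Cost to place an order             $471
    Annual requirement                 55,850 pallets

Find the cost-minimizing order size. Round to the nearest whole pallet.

2,019 pallets

2DS/H = 2·55,850·471/12.9 = 4,078,348.84
EOQ = √4,078,348.84 ≈ 2,019.49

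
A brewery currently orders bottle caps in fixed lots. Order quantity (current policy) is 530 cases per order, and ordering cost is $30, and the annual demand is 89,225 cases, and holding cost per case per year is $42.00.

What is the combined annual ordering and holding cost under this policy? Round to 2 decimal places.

Ordering: D/Q × S = 89,225/530 × $30 = $5,050.47
Holding:  Q/2 × H = 530/2 × $42 = $11,130.00
Total = $5,050.47 + $11,130.00 = $16,180.47

$16,180.47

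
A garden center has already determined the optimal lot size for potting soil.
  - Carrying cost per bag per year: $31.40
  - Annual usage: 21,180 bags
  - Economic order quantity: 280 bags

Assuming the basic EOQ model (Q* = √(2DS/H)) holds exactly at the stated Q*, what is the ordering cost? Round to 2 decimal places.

Since Q* = (2DS/H)^½, squaring gives Q*²·H = 2DS.
S = Q²H / (2D) = 280² × 31.4 / (2 × 21,180) = 58.1152

$58.12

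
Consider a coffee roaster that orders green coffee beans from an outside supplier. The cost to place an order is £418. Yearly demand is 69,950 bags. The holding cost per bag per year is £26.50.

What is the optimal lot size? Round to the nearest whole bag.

EOQ = √(2DS/H) = √(2 × 69,950 × 418 / 26.5)
    = √(2,206,724.53) ≈ 1,485.50

1,486 bags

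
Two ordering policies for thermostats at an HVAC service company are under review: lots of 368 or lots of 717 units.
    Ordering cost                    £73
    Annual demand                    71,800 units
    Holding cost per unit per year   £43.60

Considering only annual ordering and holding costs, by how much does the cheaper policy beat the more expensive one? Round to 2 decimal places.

£675.45

TC(Q) = (D/Q)S + (Q/2)H
TC(368) = (71,800/368)×73 + (368/2)×43.6 = £22,265.33
TC(717) = (71,800/717)×73 + (717/2)×43.6 = £22,940.78
|ΔTC| = |£22,265.33 − £22,940.78| = £675.45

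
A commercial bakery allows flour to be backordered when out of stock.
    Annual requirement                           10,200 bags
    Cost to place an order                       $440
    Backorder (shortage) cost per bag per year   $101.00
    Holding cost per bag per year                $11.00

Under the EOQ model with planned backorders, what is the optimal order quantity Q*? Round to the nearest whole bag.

951 bags

Basic EOQ = √(2·10,200·440/11) = 903.327
Backorder adjustment √((H+b)/b) = √((11+101)/101) = 1.0530
Q* = 903.327 × 1.0530 ≈ 951.25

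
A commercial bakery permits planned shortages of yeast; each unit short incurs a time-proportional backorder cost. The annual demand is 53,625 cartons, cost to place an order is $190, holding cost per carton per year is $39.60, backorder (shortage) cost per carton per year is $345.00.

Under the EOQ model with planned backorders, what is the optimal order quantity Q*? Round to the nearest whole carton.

Q* = √(2DS/H) · √((H + b)/b)
   = √(2 × 53,625 × 190 / 39.6) · √((39.6 + 345) / 345)
   = 717.345 × 1.0558 ≈ 757.40

757 cartons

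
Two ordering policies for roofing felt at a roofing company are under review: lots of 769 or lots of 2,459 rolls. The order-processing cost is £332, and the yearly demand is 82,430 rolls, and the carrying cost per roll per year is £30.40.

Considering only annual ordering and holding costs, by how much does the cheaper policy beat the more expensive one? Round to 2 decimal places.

£1,229.76

Annual cost at Q: ordering D·S/Q plus holding Q·H/2.
TC(769) = (82,430/769)×332 + (769/2)×30.4 = £47,276.26
TC(2,459) = (82,430/2,459)×332 + (2,459/2)×30.4 = £48,506.02
|ΔTC| = |£47,276.26 − £48,506.02| = £1,229.76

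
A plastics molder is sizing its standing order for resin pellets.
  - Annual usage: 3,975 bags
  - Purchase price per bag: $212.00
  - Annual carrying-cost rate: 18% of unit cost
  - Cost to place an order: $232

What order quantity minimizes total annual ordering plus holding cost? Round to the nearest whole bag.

220 bags

Carrying cost H = $212 × 18% = $38.1600/bag/yr
EOQ = √(2DS/H) = √(2 × 3,975 × 232 / 38.16)
    = √(48,333.33) ≈ 219.85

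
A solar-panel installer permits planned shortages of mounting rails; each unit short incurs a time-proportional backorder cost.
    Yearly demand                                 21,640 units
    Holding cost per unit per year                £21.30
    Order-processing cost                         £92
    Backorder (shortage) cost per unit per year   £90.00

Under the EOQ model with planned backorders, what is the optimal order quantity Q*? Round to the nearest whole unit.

481 units

Basic EOQ = √(2·21,640·92/21.3) = 432.362
Backorder adjustment √((H+b)/b) = √((21.3+90)/90) = 1.1121
Q* = 432.362 × 1.1121 ≈ 480.81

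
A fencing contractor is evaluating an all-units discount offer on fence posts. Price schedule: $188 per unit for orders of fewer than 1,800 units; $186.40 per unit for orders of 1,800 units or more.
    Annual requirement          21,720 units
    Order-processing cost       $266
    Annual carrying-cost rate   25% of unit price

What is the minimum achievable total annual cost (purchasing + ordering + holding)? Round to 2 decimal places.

H₁ = 25%×$188 = $47.0000;  H₂ = 25%×$186.40 = $46.6000
EOQ₁ = √(2×21,720×266/47.0000) = 495.83  (< 1,800, feasible at tier 1)
EOQ₂ = √(2×21,720×266/46.6000) = 497.96  (< 1,800 → use Q = 1,800 at tier-2 price)
TC(tier 1 (EOQ₁), Q≈495.8) = $4,106,664.22
TC(tier 2, Q≈1,800.0) = $4,093,757.73
Minimum at tier 2: $4,093,757.73

$4,093,757.73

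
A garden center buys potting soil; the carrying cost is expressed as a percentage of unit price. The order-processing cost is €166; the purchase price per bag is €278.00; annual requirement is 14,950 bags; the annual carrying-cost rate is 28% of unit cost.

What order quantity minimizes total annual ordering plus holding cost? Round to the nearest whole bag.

H = i·C = 0.28 × €278 = €77.8400 per bag-year
EOQ = √(2DS/H) = √(2 × 14,950 × 166 / 77.84)
    = √(63,764.13) ≈ 252.52

253 bags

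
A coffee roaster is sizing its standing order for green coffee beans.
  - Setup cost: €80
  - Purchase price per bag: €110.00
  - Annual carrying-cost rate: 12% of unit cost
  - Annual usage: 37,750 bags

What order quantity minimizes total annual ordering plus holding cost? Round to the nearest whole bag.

Holding cost per bag per year: H = 12% × €110 = €13.2000
EOQ = √(2DS/H) = √(2 × 37,750 × 80 / 13.2)
    = √(457,575.76) ≈ 676.44

676 bags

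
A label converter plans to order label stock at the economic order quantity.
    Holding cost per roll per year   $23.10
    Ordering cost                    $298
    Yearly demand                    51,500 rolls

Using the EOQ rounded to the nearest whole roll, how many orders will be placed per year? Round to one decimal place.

44.7 orders per year

2DS/H = 2·51,500·298/23.1 = 1,328,744.59
EOQ = √1,328,744.59 ≈ 1,152.71 → Q = 1,153
Orders per year = D/Q = 51,500 / 1,153 = 44.666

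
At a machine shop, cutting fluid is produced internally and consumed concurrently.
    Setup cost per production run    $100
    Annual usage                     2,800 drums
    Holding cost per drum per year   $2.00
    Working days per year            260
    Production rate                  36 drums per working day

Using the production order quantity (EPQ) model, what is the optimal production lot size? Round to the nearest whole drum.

632 drums

Daily demand d = 2,800/260 = 10.769; p = 36; 1 − d/p = 0.70085
EPQ = √(2DS / (H(1 − d/p)))
    = √(2 × 2,800 × 100 / (2 × 0.70085)) ≈ 632.07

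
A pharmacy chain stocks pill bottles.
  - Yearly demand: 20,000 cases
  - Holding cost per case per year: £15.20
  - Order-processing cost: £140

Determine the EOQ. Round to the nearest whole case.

Optimal lot size Q* = (2 × 20,000 × £140 / £15.2)^½ ≈ 606.98

607 cases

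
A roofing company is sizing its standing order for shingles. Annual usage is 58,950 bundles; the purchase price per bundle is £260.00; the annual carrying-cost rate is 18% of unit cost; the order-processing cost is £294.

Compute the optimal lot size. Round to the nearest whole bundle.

Carrying cost H = £260 × 18% = £46.8000/bundle/yr
2DS/H = 2·58,950·294/46.8 = 740,653.85
EOQ = √740,653.85 ≈ 860.61

861 bundles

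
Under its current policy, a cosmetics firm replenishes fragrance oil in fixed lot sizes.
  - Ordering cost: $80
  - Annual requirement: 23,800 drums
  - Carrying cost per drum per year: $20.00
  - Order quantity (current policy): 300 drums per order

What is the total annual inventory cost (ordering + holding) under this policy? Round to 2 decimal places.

$9,346.67

Ordering: D/Q × S = 23,800/300 × $80 = $6,346.67
Holding:  Q/2 × H = 300/2 × $20 = $3,000.00
Total = $6,346.67 + $3,000.00 = $9,346.67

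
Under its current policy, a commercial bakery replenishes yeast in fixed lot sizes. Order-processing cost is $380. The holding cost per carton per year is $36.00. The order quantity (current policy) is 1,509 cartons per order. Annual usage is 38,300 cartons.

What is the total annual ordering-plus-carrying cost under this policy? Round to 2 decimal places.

Annual ordering cost = (D/Q)·S = (38,300/1,509) × 380 = $9,644.80
Annual holding cost  = (Q/2)·H = (1,509/2) × 36 = $27,162.00
Total = $9,644.80 + $27,162.00 = $36,806.80

$36,806.80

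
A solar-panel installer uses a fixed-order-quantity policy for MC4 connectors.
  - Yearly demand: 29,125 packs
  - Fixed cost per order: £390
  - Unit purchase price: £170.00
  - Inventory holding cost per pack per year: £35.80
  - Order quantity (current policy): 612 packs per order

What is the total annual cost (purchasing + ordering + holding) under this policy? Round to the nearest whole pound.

Ordering: D/Q × S = 29,125/612 × £390 = £18,560.05
Holding:  Q/2 × H = 612/2 × £35.8 = £10,954.80
Purchase cost = D·C = 29,125 × 170 = £4,951,250.00
Total = £18,560.05 + £10,954.80 + £4,951,250.00 = £4,980,764.85

£4,980,765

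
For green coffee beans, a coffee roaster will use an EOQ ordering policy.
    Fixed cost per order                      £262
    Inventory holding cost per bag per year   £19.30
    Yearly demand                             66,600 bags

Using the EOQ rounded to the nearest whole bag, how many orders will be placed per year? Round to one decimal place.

49.5 orders per year

EOQ = √(2DS/H) = √(2 × 66,600 × 262 / 19.3)
    = √(1,808,207.25) ≈ 1,344.70 → Q = 1,345
Orders per year = D/Q = 66,600 / 1,345 = 49.517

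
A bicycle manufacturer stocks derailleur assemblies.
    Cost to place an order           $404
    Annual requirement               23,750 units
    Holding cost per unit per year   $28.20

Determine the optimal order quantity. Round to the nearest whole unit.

2DS/H = 2·23,750·404/28.2 = 680,496.45
EOQ = √680,496.45 ≈ 824.92

825 units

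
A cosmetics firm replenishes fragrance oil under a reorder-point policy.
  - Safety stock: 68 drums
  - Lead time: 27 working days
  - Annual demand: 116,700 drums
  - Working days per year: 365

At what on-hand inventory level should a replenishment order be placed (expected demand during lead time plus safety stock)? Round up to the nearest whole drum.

8,701 drums

Daily demand d = 116,700 / 365 = 319.726 drums/day
Demand during lead time = 319.726 × 27 = 8,632.60
Reorder point = 8,632.60 + 68 = 8,700.60 → round up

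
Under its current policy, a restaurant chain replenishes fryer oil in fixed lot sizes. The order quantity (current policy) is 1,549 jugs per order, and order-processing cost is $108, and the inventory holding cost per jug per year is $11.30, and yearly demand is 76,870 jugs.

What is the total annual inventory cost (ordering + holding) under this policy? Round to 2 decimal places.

$14,111.41

Annual ordering cost = (D/Q)·S = (76,870/1,549) × 108 = $5,359.56
Annual holding cost  = (Q/2)·H = (1,549/2) × 11.3 = $8,751.85
Total = $5,359.56 + $8,751.85 = $14,111.41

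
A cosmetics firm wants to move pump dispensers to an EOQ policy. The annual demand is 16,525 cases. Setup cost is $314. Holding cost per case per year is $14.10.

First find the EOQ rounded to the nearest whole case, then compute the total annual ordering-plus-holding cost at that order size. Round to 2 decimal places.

2DS/H = 2·16,525·314/14.1 = 736,007.09
EOQ = √736,007.09 ≈ 857.91 → Q = 858 cases
Annual ordering cost = (D/Q)·S = (16,525/858) × 314 = $6,047.61
Annual holding cost  = (Q/2)·H = (858/2) × 14.1 = $6,048.90
Total = $6,047.61 + $6,048.90 = $12,096.51

$12,096.51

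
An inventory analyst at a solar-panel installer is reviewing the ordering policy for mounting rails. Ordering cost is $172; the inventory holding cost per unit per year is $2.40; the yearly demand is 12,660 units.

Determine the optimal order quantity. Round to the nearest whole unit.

1,347 units

Optimal lot size Q* = (2 × 12,660 × $172 / $2.4)^½ ≈ 1,347.07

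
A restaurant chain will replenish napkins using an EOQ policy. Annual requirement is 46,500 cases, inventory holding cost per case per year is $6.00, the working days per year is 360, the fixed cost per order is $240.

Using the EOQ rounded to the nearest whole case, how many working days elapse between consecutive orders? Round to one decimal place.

14.9 days

Optimal lot size Q* = (2 × 46,500 × $240 / $6)^½ ≈ 1,928.73 → Q = 1,929 cases
T = Q/D × 360 days = 1,929/46,500 × 360 = 14.934 days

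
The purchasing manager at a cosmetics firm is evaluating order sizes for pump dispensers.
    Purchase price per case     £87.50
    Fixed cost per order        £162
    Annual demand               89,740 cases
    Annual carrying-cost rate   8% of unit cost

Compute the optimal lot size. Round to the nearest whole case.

2,038 cases

Holding cost per case per year: H = 8% × £87.5 = £7.0000
Optimal lot size Q* = (2 × 89,740 × £162 / £7)^½ ≈ 2,038.06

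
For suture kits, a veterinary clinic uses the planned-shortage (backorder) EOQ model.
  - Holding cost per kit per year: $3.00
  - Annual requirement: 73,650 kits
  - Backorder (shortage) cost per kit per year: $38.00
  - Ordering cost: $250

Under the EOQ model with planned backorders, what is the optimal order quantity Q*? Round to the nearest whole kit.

3,639 kits

Q* = √(2DS/H) · √((H + b)/b)
   = √(2 × 73,650 × 250 / 3) · √((3 + 38) / 38)
   = 3,503.570 × 1.0387 ≈ 3,639.24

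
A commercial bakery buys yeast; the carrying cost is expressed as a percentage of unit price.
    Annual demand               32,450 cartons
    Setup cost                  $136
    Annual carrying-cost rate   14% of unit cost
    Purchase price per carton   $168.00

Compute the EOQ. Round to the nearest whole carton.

613 cartons

Carrying cost H = $168 × 14% = $23.5200/carton/yr
2DS/H = 2·32,450·136/23.52 = 375,272.11
EOQ = √375,272.11 ≈ 612.59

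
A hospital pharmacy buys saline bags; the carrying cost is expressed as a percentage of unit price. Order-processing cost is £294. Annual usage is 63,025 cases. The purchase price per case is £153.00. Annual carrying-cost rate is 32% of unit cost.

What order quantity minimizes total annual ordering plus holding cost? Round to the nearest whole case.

870 cases

Carrying cost H = £153 × 32% = £48.9600/case/yr
EOQ = √(2DS/H) = √(2 × 63,025 × 294 / 48.96)
    = √(756,917.89) ≈ 870.01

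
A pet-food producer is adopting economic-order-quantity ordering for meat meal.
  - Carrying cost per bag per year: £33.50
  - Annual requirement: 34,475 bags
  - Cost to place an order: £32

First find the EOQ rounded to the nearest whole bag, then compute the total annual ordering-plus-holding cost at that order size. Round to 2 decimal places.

Q* = √(2·D·S / H) = √(2·34,475·32 / 33.5) = √65,862.7 ≈ 256.64 → Q = 257 bags
Annual ordering cost = (D/Q)·S = (34,475/257) × 32 = £4,292.61
Annual holding cost  = (Q/2)·H = (257/2) × 33.5 = £4,304.75
Total = £4,292.61 + £4,304.75 = £8,597.36

£8,597.36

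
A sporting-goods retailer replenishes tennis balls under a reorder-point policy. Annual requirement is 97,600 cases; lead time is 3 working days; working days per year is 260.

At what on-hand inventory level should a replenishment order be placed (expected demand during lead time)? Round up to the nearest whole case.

Daily demand d = 97,600 / 260 = 375.385 cases/day
Demand during lead time = 375.385 × 3 = 1,126.15
Reorder point = 1,126.15 → round up

1,127 cases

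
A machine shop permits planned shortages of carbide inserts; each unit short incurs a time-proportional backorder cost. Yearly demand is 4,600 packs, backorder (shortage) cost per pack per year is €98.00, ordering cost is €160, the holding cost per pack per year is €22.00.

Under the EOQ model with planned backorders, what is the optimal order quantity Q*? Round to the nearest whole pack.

Basic EOQ = √(2·4,600·160/22) = 258.668
Backorder adjustment √((H+b)/b) = √((22+98)/98) = 1.1066
Q* = 258.668 × 1.1066 ≈ 286.23

286 packs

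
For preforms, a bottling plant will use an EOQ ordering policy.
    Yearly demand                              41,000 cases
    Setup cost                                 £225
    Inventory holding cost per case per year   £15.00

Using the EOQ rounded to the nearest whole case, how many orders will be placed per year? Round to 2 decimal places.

Optimal lot size Q* = (2 × 41,000 × £225 / £15)^½ ≈ 1,109.05 → Q = 1,109
Orders per year = D/Q = 41,000 / 1,109 = 36.970

36.97 orders per year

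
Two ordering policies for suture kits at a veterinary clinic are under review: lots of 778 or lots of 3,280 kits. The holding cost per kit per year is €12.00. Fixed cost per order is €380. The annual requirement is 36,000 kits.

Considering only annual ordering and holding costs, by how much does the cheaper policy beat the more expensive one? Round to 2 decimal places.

€1,599.18

For each Q, cost = (D/Q)·S + (Q/2)·H.
TC(778) = (36,000/778)×380 + (778/2)×12 = €22,251.55
TC(3,280) = (36,000/3,280)×380 + (3,280/2)×12 = €23,850.73
|ΔTC| = |€22,251.55 − €23,850.73| = €1,599.18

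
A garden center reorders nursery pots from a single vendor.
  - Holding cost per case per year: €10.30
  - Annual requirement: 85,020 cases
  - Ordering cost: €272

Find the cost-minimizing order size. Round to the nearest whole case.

2,119 cases

2DS/H = 2·85,020·272/10.3 = 4,490,376.70
EOQ = √4,490,376.70 ≈ 2,119.05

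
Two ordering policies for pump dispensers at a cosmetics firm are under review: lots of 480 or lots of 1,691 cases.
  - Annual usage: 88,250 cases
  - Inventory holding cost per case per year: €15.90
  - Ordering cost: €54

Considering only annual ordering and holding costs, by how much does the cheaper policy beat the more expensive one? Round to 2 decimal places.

Annual cost at Q: ordering D·S/Q plus holding Q·H/2.
TC(480) = (88,250/480)×54 + (480/2)×15.9 = €13,744.12
TC(1,691) = (88,250/1,691)×54 + (1,691/2)×15.9 = €16,261.60
Lots of 480 are cheaper by €2,517.48.

€2,517.48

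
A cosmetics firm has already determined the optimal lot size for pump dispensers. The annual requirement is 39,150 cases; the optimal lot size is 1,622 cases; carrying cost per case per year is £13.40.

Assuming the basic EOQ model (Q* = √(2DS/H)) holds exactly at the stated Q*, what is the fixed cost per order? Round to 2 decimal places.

£450.24

EOQ relation: Q² = 2DS/H, so rearrange for the unknown.
S = Q²H / (2D) = 1,622² × 13.4 / (2 × 39,150) = 450.2407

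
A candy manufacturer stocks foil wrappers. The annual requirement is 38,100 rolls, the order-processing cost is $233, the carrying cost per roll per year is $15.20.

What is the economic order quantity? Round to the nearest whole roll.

1,081 rolls

Optimal lot size Q* = (2 × 38,100 × $233 / $15.2)^½ ≈ 1,080.77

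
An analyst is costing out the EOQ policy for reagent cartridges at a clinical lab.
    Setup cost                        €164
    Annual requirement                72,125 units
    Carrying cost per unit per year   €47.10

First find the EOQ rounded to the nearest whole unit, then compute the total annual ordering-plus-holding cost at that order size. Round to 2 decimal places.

€33,380.31

Optimal lot size Q* = (2 × 72,125 × €164 / €47.1)^½ ≈ 708.71 → Q = 709 units
Ordering: D/Q × S = 72,125/709 × €164 = €16,683.36
Holding:  Q/2 × H = 709/2 × €47.1 = €16,696.95
Total = €16,683.36 + €16,696.95 = €33,380.31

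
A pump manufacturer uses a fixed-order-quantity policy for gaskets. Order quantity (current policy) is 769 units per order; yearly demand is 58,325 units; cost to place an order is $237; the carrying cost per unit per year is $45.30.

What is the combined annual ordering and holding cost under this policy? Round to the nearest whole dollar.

$35,393

Annual ordering cost = (D/Q)·S = (58,325/769) × 237 = $17,975.33
Annual holding cost  = (Q/2)·H = (769/2) × 45.3 = $17,417.85
Total = $17,975.33 + $17,417.85 = $35,393.18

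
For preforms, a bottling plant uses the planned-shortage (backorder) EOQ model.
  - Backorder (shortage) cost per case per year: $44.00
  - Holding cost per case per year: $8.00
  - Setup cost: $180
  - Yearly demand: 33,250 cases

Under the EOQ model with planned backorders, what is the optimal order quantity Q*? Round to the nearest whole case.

Q* = √(2DS/H) · √((H + b)/b)
   = √(2 × 33,250 × 180 / 8) · √((8 + 44) / 44)
   = 1,223.213 × 1.0871 ≈ 1,329.77

1,330 cases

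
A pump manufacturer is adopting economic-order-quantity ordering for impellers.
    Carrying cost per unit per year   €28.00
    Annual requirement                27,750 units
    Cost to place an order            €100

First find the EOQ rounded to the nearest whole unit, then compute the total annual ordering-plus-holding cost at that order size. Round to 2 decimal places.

€12,465.96

Q* = √(2·D·S / H) = √(2·27,750·100 / 28) = √198,214.3 ≈ 445.21 → Q = 445 units
Ordering: D/Q × S = 27,750/445 × €100 = €6,235.96
Holding:  Q/2 × H = 445/2 × €28 = €6,230.00
Total = €6,235.96 + €6,230.00 = €12,465.96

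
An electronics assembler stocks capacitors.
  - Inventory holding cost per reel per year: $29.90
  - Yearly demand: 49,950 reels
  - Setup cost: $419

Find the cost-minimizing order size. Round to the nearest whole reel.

1,183 reels

Q* = √(2·D·S / H) = √(2·49,950·419 / 29.9) = √1,399,936.5 ≈ 1,183.19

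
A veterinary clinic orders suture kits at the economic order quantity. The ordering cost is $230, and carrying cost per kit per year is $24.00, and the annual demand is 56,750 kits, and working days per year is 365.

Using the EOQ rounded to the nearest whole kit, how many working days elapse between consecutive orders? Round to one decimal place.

Q* = √(2·D·S / H) = √(2·56,750·230 / 24) = √1,087,708.3 ≈ 1,042.93 → Q = 1,043 kits
T = Q/D × 365 days = 1,043/56,750 × 365 = 6.708 days

6.7 days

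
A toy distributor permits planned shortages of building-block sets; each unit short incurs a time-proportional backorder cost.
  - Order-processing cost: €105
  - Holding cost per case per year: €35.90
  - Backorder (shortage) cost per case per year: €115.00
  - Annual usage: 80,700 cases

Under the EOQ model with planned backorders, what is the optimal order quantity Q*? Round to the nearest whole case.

Q* = √(2DS/H) · √((H + b)/b)
   = √(2 × 80,700 × 105 / 35.9) · √((35.9 + 115) / 115)
   = 687.067 × 1.1455 ≈ 787.04

787 cases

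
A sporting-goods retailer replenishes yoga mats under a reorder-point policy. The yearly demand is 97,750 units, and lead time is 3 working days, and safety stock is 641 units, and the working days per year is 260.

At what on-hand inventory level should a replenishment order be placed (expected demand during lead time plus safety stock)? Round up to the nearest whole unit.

Daily demand d = 97,750 / 260 = 375.962 units/day
Demand during lead time = 375.962 × 3 = 1,127.88
Reorder point = 1,127.88 + 641 = 1,768.88 → round up

1,769 units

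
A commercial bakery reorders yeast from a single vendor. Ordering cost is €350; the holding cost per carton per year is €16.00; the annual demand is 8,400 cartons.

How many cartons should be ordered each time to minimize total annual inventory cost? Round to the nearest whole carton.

606 cartons

Q* = √(2·D·S / H) = √(2·8,400·350 / 16) = √367,500.0 ≈ 606.22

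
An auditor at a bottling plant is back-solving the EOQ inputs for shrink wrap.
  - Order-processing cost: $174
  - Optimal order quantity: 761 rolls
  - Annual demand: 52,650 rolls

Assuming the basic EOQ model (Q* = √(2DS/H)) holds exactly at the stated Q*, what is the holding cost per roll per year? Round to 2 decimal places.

From Q* = √(2DS/H) ⇒ Q*² = 2DS/H.
H = 2DS / Q² = 2 × 52,650 × 174 / 761² = 31.6379

$31.64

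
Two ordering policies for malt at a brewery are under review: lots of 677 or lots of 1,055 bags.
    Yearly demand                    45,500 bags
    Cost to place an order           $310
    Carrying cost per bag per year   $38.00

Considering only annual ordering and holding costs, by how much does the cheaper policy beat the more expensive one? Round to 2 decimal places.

TC(Q) = (D/Q)S + (Q/2)H
TC(677) = (45,500/677)×310 + (677/2)×38 = $33,697.56
TC(1,055) = (45,500/1,055)×310 + (1,055/2)×38 = $33,414.67
Cheaper: Q = 1,055.  Difference = $282.90

$282.90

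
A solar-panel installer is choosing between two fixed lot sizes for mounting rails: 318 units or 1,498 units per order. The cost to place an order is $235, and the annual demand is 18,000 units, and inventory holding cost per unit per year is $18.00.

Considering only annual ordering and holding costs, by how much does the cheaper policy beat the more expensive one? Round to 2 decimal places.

$141.88

Annual cost at Q: ordering D·S/Q plus holding Q·H/2.
TC(318) = (18,000/318)×235 + (318/2)×18 = $16,163.89
TC(1,498) = (18,000/1,498)×235 + (1,498/2)×18 = $16,305.77
|ΔTC| = |$16,163.89 − $16,305.77| = $141.88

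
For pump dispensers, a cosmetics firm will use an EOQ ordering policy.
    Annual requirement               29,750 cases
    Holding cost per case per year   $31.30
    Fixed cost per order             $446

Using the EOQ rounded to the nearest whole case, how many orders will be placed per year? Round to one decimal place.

32.3 orders per year

Q* = √(2·D·S / H) = √(2·29,750·446 / 31.3) = √847,827.5 ≈ 920.78 → Q = 921
N = D/Q = 29,750/921 ≈ 32.302 orders/yr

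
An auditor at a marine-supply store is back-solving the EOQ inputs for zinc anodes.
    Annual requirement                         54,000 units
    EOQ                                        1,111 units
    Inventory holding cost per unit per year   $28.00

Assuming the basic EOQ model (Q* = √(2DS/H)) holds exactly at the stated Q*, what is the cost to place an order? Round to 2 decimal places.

$320.01

From Q* = √(2DS/H) ⇒ Q*² = 2DS/H.
S = Q²H / (2D) = 1,111² × 28 / (2 × 54,000) = 320.0091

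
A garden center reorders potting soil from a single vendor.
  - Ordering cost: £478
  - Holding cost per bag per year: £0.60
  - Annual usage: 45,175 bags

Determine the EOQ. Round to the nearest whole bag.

8,484 bags

Q* = √(2·D·S / H) = √(2·45,175·478 / 0.6) = √71,978,833.3 ≈ 8,484.03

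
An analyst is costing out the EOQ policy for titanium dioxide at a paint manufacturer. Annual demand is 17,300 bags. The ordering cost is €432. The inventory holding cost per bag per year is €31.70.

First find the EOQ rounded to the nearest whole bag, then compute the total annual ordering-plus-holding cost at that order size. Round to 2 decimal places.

€21,767.55

Optimal lot size Q* = (2 × 17,300 × €432 / €31.7)^½ ≈ 686.67 → Q = 687 bags
Annual ordering cost = (D/Q)·S = (17,300/687) × 432 = €10,878.60
Annual holding cost  = (Q/2)·H = (687/2) × 31.7 = €10,888.95
Total = €10,878.60 + €10,888.95 = €21,767.55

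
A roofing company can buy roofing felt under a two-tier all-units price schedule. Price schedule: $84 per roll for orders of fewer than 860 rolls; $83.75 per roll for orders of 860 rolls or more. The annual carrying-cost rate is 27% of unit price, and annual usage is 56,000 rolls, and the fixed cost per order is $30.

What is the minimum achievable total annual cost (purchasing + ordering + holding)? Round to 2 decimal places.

H₁ = 27%×$84 = $22.6800;  H₂ = 27%×$83.75 = $22.6125
EOQ₁ = √(2×56,000×30/22.6800) = 384.90  (< 860, feasible at tier 1)
EOQ₂ = √(2×56,000×30/22.6125) = 385.47  (< 860 → use Q = 860 at tier-2 price)
TC(tier 1 (EOQ₁), Q≈384.9) = $4,712,729.54
TC(tier 2, Q≈860.0) = $4,701,676.86
Minimum at tier 2: $4,701,676.86

$4,701,676.86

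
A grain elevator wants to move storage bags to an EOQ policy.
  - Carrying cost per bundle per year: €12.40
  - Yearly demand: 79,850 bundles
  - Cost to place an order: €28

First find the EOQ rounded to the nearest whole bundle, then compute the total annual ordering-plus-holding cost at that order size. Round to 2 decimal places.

€7,446.33

2DS/H = 2·79,850·28/12.4 = 360,612.90
EOQ = √360,612.90 ≈ 600.51 → Q = 601 bundles
Ordering: D/Q × S = 79,850/601 × €28 = €3,720.13
Holding:  Q/2 × H = 601/2 × €12.4 = €3,726.20
Total = €3,720.13 + €3,726.20 = €7,446.33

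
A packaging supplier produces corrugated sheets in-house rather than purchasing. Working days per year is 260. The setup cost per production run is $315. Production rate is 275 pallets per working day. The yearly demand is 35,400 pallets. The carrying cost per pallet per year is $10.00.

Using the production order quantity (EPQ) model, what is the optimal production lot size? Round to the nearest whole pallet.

2,102 pallets

d = 35,400/260 = 136.1538 pallets/day;  effective holding cost H(1 − d/p) = 10·(1 − 136.1538/275) = 5.04895
Q* = √(2DS / H_eff) = √(2·35,400·315 / 5.04895) ≈ 2,101.70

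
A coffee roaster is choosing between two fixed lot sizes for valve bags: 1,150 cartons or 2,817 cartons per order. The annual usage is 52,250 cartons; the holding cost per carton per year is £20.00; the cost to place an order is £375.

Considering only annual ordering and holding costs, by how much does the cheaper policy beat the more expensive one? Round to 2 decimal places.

Annual cost at Q: ordering D·S/Q plus holding Q·H/2.
TC(1,150) = (52,250/1,150)×375 + (1,150/2)×20 = £28,538.04
TC(2,817) = (52,250/2,817)×375 + (2,817/2)×20 = £35,125.54
Cheaper: Q = 1,150.  Difference = £6,587.49

£6,587.49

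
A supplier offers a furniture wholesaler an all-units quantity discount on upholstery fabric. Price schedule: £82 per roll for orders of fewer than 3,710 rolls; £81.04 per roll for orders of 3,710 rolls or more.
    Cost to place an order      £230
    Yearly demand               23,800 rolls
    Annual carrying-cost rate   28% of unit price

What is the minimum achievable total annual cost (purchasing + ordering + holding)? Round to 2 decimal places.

H₁ = 28%×£82 = £22.9600;  H₂ = 28%×£81.04 = £22.6912
EOQ₁ = √(2×23,800×230/22.9600) = 690.53  (< 3,710, feasible at tier 1)
EOQ₂ = √(2×23,800×230/22.6912) = 694.61  (< 3,710 → use Q = 3,710 at tier-2 price)
TC(tier 1 (EOQ₁), Q≈690.5) = £1,967,454.53
TC(tier 2, Q≈3,710.0) = £1,972,319.65
Minimum at tier 1 (EOQ₁): £1,967,454.53

£1,967,454.53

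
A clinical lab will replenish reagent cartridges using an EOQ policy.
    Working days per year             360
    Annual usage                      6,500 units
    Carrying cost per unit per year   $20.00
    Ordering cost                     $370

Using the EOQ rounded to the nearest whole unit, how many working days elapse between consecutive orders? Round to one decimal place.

27.1 days

2DS/H = 2·6,500·370/20 = 240,500.00
EOQ = √240,500.00 ≈ 490.41 → Q = 490 units
T = Q/D × 360 days = 490/6,500 × 360 = 27.138 days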